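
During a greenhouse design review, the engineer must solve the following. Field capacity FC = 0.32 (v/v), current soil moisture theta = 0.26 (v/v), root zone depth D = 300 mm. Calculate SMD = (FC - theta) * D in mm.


SMD = (FC - theta) * D
    = (0.32 - 0.26) * 300
    = 0.060 * 300
    = 18 mm


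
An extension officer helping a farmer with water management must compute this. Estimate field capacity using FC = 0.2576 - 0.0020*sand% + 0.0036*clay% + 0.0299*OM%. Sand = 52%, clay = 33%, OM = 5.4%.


FC = 0.2576 - 0.0020*52 + 0.0036*33 + 0.0299*5.4
   = 0.2576 - 0.1040 + 0.1188 + 0.1615
   = 0.4339


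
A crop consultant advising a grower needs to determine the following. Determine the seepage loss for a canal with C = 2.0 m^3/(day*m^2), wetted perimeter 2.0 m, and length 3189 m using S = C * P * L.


S = C * P * L
  = 2.0 * 2.0 * 3189
  = 12756 m^3/day


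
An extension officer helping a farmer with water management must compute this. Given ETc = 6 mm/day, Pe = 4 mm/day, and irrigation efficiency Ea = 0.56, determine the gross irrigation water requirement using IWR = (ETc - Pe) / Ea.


IWR = (ETc - Pe) / Ea
    = (6 - 4) / 0.56
    = 2 / 0.56
    = 3.57 mm/day


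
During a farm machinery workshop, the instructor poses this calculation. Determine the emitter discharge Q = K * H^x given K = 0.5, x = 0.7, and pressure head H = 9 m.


Q = K * H^x
  = 0.5 * 9^0.7
  = 0.5 * 4.6555
  = 2.33 L/h


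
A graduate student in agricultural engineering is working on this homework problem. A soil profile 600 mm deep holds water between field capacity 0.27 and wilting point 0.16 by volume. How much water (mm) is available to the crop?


AW = (FC - WP) * D
   = (0.27 - 0.16) * 600
   = 0.11 * 600
   = 66 mm


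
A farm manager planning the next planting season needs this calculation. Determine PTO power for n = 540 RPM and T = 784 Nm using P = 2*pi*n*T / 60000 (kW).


P = 2*pi*n*T / 60000
  = 2*pi * 540 * 784 / 60000
  = 2660049.33 / 60000
  = 44.33 kW


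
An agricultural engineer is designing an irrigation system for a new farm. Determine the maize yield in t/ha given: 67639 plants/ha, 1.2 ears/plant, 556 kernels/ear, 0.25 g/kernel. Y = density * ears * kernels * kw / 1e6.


Y = density * ears * kernels * kw
  = 67639 * 1.2 * 556 * 0.25 g/ha
  = 11282185.20 g/ha
  = 11282.19 kg/ha = 11.28 t/ha


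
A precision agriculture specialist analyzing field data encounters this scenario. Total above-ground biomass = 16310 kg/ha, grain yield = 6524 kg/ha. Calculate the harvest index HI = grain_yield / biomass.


HI = grain_yield / biomass
   = 6524 / 16310
   = 0.40


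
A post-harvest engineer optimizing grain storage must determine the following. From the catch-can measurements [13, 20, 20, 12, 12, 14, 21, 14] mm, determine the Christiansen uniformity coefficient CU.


xbar = 126 / 8 = 15.750
sum|xi - xbar| = 27.500
CU = 100 * (1 - 27.500 / (8 * 15.750))
   = 100 * (1 - 0.2183)
   = 78.17%


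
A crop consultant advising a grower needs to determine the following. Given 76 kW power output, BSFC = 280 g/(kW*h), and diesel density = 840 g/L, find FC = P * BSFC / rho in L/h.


FC = P * BSFC / rho_fuel
   = 76 * 280 / 840
   = 21280 / 840
   = 25.33 L/h


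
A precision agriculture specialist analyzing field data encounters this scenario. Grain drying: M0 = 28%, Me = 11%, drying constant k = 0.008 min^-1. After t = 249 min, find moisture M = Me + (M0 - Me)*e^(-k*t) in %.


M = Me + (M0 - Me) * e^(-k*t)
  = 11 + (28 - 11) * e^(-0.008*249)
  = 11 + 17 * e^(-1.992)
  = 11 + 17 * 0.13642
  = 11 + 2.3192
  = 13.32%


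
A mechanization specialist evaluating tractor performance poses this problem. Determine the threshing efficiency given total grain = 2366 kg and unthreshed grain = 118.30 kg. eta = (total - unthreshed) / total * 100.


eta = (total - unthreshed) / total * 100
    = (2366 - 118.30) / 2366 * 100
    = 2247.70 / 2366 * 100
    = 95%


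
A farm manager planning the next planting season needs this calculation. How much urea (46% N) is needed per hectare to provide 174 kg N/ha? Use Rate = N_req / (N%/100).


Rate = N_required / (N_content / 100)
     = 174 / (46 / 100)
     = 174 / 0.46
     = 378.26 kg/ha


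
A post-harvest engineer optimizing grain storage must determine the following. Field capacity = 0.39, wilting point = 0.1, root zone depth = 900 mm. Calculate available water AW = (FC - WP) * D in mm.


AW = (FC - WP) * D
   = (0.39 - 0.1) * 900
   = 0.29 * 900
   = 261 mm


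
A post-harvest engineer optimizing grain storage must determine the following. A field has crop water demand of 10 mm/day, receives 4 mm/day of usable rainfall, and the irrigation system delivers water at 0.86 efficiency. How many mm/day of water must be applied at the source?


IWR = (ETc - Pe) / Ea
    = (10 - 4) / 0.86
    = 6 / 0.86
    = 6.98 mm/day


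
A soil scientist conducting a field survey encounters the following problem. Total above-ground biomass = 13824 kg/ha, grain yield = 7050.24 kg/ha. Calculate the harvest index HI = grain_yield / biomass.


HI = grain_yield / biomass
   = 7050.24 / 13824
   = 0.51


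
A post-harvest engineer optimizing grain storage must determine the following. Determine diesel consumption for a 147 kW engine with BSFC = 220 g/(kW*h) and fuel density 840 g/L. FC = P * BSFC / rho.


FC = P * BSFC / rho_fuel
   = 147 * 220 / 840
   = 32340 / 840
   = 38.50 L/h


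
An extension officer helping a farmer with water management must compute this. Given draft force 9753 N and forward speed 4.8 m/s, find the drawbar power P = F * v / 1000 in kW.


P = F * v / 1000
  = 9753 * 4.8 / 1000
  = 46814.40 / 1000
  = 46.81 kW


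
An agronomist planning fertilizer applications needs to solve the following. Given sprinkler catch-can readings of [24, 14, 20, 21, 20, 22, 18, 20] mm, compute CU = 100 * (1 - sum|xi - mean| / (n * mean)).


xbar = 159 / 8 = 19.875
sum|xi - xbar| = 15.500
CU = 100 * (1 - 15.500 / (8 * 19.875))
   = 100 * (1 - 0.0975)
   = 90.25%


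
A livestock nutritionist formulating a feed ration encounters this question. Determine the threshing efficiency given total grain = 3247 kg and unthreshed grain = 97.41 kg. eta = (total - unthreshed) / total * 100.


eta = (total - unthreshed) / total * 100
    = (3247 - 97.41) / 3247 * 100
    = 3149.59 / 3247 * 100
    = 97%


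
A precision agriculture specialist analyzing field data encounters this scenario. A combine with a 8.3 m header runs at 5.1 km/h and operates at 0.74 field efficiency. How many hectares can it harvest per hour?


C = w * v * eta_f / 10
  = 8.3 * 5.1 * 0.74 / 10
  = 31.32 / 10
  = 3.13 ha/h


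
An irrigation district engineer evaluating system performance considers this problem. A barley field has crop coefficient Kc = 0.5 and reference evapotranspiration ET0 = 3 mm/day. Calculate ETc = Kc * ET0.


ETc = Kc * ET0
    = 0.5 * 3
    = 1.50 mm/day


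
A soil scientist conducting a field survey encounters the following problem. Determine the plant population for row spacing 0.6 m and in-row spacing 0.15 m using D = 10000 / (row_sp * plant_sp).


D = 10000 / (row_sp * plant_sp)
  = 10000 / (0.6 * 0.15)
  = 10000 / 0.0900
  = 111111.11 plants/ha


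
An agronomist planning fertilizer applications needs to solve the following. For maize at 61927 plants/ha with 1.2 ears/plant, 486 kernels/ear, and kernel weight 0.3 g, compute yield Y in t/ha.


Y = density * ears * kernels * kw
  = 61927 * 1.2 * 486 * 0.3 g/ha
  = 10834747.92 g/ha
  = 10834.75 kg/ha = 10.83 t/ha


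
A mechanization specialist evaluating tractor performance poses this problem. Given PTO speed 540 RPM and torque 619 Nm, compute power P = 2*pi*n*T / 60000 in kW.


P = 2*pi*n*T / 60000
  = 2*pi * 540 * 619 / 60000
  = 2100217.52 / 60000
  = 35.00 kW


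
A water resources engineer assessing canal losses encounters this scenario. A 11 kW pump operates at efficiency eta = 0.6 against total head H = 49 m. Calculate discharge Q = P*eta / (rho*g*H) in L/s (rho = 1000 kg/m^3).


Q = (P * 1000 * eta) / (rho * g * H)
  = (11 * 1000 * 0.6) / (1000 * 9.81 * 49)
  = 6600 / 480690
  = 0.01373 m^3/s = 13.73 L/s


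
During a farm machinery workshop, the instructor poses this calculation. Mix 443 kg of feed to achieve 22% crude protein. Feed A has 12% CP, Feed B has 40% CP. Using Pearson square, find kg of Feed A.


parts_A = CP_b - target = 40 - 22 = 18
parts_B = target - CP_a = 22 - 12 = 10
total_parts = 18 + 10 = 28
Feed A = 443 * 18 / 28 = 284.79 kg
Feed B = 443 * 10 / 28 = 158.21 kg

284.79 kg


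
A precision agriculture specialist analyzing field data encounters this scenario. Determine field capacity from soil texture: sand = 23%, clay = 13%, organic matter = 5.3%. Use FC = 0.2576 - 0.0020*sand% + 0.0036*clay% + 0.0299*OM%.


FC = 0.2576 - 0.0020*23 + 0.0036*13 + 0.0299*5.3
   = 0.2576 - 0.0460 + 0.0468 + 0.1585
   = 0.4169


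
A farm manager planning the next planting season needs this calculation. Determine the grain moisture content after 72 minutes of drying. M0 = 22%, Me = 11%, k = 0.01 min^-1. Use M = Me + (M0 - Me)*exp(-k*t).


M = Me + (M0 - Me) * e^(-k*t)
  = 11 + (22 - 11) * e^(-0.01*72)
  = 11 + 11 * e^(-0.720)
  = 11 + 11 * 0.48675
  = 11 + 5.3543
  = 16.35%


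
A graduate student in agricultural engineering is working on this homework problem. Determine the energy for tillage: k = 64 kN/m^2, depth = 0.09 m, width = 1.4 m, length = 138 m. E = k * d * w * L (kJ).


E = k * d * w * L
  = 64 * 0.09 * 1.4 * 138
  = 1112.83 kJ


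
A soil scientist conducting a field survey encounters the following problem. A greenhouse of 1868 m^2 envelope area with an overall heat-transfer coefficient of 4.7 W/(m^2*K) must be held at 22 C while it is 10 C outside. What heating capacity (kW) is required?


dT = 22 - (10) = 12 K
Q = U * A * dT
  = 4.7 * 1868 * 12
  = 105355.20 W = 105.36 kW


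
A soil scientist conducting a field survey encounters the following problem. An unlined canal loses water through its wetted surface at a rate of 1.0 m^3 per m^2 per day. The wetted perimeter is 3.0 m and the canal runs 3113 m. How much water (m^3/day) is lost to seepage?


S = C * P * L
  = 1.0 * 3.0 * 3113
  = 9339 m^3/day


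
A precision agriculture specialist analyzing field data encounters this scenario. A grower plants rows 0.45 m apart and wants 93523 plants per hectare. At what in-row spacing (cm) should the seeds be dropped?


spacing = 10000 / (row_sp * density)
        = 10000 / (0.45 * 93523)
        = 10000 / 42085.35
        = 0.23761 m = 23.76 cm


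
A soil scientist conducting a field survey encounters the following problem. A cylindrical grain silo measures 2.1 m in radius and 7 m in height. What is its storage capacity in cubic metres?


V = pi * r^2 * h
  = pi * 2.1^2 * 7
  = pi * 4.41 * 7
  = 96.98 m^3


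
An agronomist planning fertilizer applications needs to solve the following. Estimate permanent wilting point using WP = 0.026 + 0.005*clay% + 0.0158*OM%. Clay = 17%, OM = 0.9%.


WP = 0.026 + 0.005*17 + 0.0158*0.9
   = 0.026 + 0.0850 + 0.0142
   = 0.1252


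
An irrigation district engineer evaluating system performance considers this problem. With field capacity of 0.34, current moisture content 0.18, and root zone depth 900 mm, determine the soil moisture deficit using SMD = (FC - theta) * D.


SMD = (FC - theta) * D
    = (0.34 - 0.18) * 900
    = 0.160 * 900
    = 144 mm


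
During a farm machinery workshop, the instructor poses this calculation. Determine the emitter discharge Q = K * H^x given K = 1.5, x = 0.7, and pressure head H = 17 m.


Q = K * H^x
  = 1.5 * 17^0.7
  = 1.5 * 7.2663
  = 10.90 L/h


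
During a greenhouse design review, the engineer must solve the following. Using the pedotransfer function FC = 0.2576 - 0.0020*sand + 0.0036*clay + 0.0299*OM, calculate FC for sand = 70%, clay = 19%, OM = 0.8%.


FC = 0.2576 - 0.0020*70 + 0.0036*19 + 0.0299*0.8
   = 0.2576 - 0.1400 + 0.0684 + 0.0239
   = 0.2099


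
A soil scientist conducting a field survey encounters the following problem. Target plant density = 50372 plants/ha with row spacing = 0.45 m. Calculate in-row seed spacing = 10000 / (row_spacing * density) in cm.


spacing = 10000 / (row_sp * density)
        = 10000 / (0.45 * 50372)
        = 10000 / 22667.40
        = 0.44116 m = 44.12 cm


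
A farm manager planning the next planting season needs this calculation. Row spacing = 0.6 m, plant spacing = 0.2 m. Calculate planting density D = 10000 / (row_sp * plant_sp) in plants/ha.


D = 10000 / (row_sp * plant_sp)
  = 10000 / (0.6 * 0.2)
  = 10000 / 0.1200
  = 83333.33 plants/ha


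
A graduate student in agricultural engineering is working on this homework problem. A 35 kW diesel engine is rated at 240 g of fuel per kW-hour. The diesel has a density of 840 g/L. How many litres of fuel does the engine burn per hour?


FC = P * BSFC / rho_fuel
   = 35 * 240 / 840
   = 8400 / 840
   = 10 L/h


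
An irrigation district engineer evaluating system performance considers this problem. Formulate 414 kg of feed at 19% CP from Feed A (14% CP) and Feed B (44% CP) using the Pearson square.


parts_A = CP_b - target = 44 - 19 = 25
parts_B = target - CP_a = 19 - 14 = 5
total_parts = 25 + 5 = 30
Feed A = 414 * 25 / 30 = 345 kg
Feed B = 414 * 5 / 30 = 69 kg

345 kg


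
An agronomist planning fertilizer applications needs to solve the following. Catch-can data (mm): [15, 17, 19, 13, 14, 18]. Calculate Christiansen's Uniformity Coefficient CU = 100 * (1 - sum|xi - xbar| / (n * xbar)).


xbar = 96 / 6 = 16
sum|xi - xbar| = 12
CU = 100 * (1 - 12 / (6 * 16))
   = 100 * (1 - 0.1250)
   = 87.50%


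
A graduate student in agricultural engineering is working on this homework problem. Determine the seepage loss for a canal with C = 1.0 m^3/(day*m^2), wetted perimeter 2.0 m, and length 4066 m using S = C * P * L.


S = C * P * L
  = 1.0 * 2.0 * 4066
  = 8132 m^3/day


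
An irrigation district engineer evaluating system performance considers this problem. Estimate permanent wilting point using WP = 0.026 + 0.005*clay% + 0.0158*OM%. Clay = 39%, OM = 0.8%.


WP = 0.026 + 0.005*39 + 0.0158*0.8
   = 0.026 + 0.1950 + 0.0126
   = 0.2336


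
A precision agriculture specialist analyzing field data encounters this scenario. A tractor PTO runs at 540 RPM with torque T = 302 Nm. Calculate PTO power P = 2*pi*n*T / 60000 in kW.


P = 2*pi*n*T / 60000
  = 2*pi * 540 * 302 / 60000
  = 1024661.86 / 60000
  = 17.08 kW


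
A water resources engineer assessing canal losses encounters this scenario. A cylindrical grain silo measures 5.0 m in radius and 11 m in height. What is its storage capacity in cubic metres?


V = pi * r^2 * h
  = pi * 5.0^2 * 11
  = pi * 25 * 11
  = 863.94 m^3


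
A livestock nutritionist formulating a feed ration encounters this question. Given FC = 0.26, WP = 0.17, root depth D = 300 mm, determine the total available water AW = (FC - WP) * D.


AW = (FC - WP) * D
   = (0.26 - 0.17) * 300
   = 0.09 * 300
   = 27 mm


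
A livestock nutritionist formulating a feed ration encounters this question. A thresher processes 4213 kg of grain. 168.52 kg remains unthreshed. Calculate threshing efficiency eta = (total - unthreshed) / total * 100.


eta = (total - unthreshed) / total * 100
    = (4213 - 168.52) / 4213 * 100
    = 4044.48 / 4213 * 100
    = 96%


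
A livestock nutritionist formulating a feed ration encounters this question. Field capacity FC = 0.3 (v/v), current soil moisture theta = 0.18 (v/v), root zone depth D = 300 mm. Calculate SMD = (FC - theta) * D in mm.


SMD = (FC - theta) * D
    = (0.3 - 0.18) * 300
    = 0.120 * 300
    = 36 mm


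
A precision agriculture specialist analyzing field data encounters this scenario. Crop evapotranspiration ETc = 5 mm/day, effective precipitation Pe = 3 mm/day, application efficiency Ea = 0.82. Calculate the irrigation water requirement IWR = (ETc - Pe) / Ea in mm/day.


IWR = (ETc - Pe) / Ea
    = (5 - 3) / 0.82
    = 2 / 0.82
    = 2.44 mm/day


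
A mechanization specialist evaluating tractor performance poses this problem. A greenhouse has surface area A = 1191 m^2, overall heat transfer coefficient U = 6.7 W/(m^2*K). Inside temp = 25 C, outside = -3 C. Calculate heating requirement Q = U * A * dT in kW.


dT = 25 - (-3) = 28 K
Q = U * A * dT
  = 6.7 * 1191 * 28
  = 223431.60 W = 223.43 kW


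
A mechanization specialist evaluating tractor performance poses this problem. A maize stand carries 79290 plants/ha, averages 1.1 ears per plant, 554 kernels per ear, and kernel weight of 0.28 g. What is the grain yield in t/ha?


Y = density * ears * kernels * kw
  = 79290 * 1.1 * 554 * 0.28 g/ha
  = 13529411.28 g/ha
  = 13529.41 kg/ha = 13.53 t/ha


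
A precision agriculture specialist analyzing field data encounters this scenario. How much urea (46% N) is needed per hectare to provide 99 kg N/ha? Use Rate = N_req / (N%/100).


Rate = N_required / (N_content / 100)
     = 99 / (46 / 100)
     = 99 / 0.46
     = 215.22 kg/ha


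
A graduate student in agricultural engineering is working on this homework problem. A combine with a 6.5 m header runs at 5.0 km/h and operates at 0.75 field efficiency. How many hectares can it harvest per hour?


C = w * v * eta_f / 10
  = 6.5 * 5.0 * 0.75 / 10
  = 24.38 / 10
  = 2.44 ha/h


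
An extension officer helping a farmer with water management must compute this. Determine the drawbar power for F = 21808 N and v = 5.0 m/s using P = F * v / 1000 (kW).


P = F * v / 1000
  = 21808 * 5.0 / 1000
  = 109040 / 1000
  = 109.04 kW


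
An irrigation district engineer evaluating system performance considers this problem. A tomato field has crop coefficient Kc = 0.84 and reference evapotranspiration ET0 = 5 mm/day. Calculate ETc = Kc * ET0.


ETc = Kc * ET0
    = 0.84 * 5
    = 4.20 mm/day


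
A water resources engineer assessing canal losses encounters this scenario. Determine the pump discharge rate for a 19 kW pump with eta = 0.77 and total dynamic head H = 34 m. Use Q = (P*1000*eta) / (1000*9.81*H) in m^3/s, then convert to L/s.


Q = (P * 1000 * eta) / (rho * g * H)
  = (19 * 1000 * 0.77) / (1000 * 9.81 * 34)
  = 14630 / 333540
  = 0.04386 m^3/s = 43.86 L/s


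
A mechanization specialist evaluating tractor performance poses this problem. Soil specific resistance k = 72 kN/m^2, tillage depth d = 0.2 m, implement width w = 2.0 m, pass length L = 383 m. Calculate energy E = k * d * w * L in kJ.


E = k * d * w * L
  = 72 * 0.2 * 2.0 * 383
  = 11030.40 kJ


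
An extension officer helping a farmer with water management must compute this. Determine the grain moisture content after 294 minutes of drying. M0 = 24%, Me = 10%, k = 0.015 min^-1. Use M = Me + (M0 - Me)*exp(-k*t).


M = Me + (M0 - Me) * e^(-k*t)
  = 10 + (24 - 10) * e^(-0.015*294)
  = 10 + 14 * e^(-4.410)
  = 10 + 14 * 0.01216
  = 10 + 0.1702
  = 10.17%


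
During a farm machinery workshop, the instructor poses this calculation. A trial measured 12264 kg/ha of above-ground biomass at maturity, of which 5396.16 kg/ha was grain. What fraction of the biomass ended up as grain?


HI = grain_yield / biomass
   = 5396.16 / 12264
   = 0.44


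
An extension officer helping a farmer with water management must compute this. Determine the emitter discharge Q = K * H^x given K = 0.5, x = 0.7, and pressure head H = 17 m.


Q = K * H^x
  = 0.5 * 17^0.7
  = 0.5 * 7.2663
  = 3.63 L/h


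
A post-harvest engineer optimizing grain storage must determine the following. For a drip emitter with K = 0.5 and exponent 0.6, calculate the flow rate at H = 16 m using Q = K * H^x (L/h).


Q = K * H^x
  = 0.5 * 16^0.6
  = 0.5 * 5.2780
  = 2.64 L/h


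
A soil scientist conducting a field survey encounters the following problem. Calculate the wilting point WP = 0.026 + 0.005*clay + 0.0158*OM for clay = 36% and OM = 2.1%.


WP = 0.026 + 0.005*36 + 0.0158*2.1
   = 0.026 + 0.1800 + 0.0332
   = 0.2392


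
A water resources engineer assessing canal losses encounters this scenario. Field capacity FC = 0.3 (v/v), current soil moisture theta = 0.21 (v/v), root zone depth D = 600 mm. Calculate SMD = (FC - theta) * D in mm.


SMD = (FC - theta) * D
    = (0.3 - 0.21) * 600
    = 0.090 * 600
    = 54 mm


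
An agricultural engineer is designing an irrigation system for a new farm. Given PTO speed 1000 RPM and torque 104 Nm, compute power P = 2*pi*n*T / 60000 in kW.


P = 2*pi*n*T / 60000
  = 2*pi * 1000 * 104 / 60000
  = 653451.27 / 60000
  = 10.89 kW


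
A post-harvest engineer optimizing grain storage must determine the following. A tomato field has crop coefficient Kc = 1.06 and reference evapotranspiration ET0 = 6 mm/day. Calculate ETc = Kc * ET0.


ETc = Kc * ET0
    = 1.06 * 6
    = 6.36 mm/day


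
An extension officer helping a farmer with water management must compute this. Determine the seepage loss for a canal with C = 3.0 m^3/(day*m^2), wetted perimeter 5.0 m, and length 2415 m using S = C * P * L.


S = C * P * L
  = 3.0 * 5.0 * 2415
  = 36225 m^3/day


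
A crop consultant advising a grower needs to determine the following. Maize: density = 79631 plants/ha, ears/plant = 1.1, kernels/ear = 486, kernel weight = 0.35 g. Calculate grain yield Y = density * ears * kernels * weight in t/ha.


Y = density * ears * kernels * kw
  = 79631 * 1.1 * 486 * 0.35 g/ha
  = 14899756.41 g/ha
  = 14899.76 kg/ha = 14.90 t/ha


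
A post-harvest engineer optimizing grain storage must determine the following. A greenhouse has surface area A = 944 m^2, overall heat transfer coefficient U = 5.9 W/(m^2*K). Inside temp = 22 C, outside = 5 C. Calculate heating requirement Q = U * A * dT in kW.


dT = 22 - (5) = 17 K
Q = U * A * dT
  = 5.9 * 944 * 17
  = 94683.20 W = 94.68 kW


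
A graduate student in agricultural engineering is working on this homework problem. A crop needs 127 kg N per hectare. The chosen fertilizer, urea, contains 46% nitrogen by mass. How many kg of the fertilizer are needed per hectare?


Rate = N_required / (N_content / 100)
     = 127 / (46 / 100)
     = 127 / 0.46
     = 276.09 kg/ha


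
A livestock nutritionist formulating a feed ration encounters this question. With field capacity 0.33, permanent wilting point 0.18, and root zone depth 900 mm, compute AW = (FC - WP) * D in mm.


AW = (FC - WP) * D
   = (0.33 - 0.18) * 900
   = 0.15 * 900
   = 135 mm


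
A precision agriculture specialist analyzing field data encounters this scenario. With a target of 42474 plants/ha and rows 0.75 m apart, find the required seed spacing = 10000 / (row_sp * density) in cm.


spacing = 10000 / (row_sp * density)
        = 10000 / (0.75 * 42474)
        = 10000 / 31855.50
        = 0.31392 m = 31.39 cm


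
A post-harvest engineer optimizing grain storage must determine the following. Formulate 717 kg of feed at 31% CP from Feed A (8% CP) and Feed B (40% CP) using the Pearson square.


parts_A = CP_b - target = 40 - 31 = 9
parts_B = target - CP_a = 31 - 8 = 23
total_parts = 9 + 23 = 32
Feed A = 717 * 9 / 32 = 201.66 kg
Feed B = 717 * 23 / 32 = 515.34 kg

201.66 kg


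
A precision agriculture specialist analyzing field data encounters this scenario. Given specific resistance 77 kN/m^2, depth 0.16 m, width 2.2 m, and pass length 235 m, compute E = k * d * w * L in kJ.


E = k * d * w * L
  = 77 * 0.16 * 2.2 * 235
  = 6369.44 kJ


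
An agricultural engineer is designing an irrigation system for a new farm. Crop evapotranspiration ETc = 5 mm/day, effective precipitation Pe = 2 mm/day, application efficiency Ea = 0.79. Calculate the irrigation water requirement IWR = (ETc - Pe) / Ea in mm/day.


IWR = (ETc - Pe) / Ea
    = (5 - 2) / 0.79
    = 3 / 0.79
    = 3.80 mm/day


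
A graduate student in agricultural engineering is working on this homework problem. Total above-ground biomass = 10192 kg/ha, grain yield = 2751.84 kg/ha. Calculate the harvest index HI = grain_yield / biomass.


HI = grain_yield / biomass
   = 2751.84 / 10192
   = 0.27


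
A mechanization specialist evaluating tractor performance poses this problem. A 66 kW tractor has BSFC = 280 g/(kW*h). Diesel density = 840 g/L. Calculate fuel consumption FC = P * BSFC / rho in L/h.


FC = P * BSFC / rho_fuel
   = 66 * 280 / 840
   = 18480 / 840
   = 22 L/h


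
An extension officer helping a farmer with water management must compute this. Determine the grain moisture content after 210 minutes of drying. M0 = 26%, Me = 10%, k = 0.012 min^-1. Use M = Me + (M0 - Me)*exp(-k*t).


M = Me + (M0 - Me) * e^(-k*t)
  = 10 + (26 - 10) * e^(-0.012*210)
  = 10 + 16 * e^(-2.520)
  = 10 + 16 * 0.08046
  = 10 + 1.2874
  = 11.29%


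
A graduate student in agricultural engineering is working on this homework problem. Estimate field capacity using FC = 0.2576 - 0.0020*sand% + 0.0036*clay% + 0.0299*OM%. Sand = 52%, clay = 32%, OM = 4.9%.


FC = 0.2576 - 0.0020*52 + 0.0036*32 + 0.0299*4.9
   = 0.2576 - 0.1040 + 0.1152 + 0.1465
   = 0.4153


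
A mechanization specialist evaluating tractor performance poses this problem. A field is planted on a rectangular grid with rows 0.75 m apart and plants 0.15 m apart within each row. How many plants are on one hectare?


D = 10000 / (row_sp * plant_sp)
  = 10000 / (0.75 * 0.15)
  = 10000 / 0.1125
  = 88888.89 plants/ha


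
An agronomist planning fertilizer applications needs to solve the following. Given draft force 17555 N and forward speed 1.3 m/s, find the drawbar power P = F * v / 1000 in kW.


P = F * v / 1000
  = 17555 * 1.3 / 1000
  = 22821.50 / 1000
  = 22.82 kW


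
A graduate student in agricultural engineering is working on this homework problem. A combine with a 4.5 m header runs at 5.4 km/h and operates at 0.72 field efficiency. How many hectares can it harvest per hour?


C = w * v * eta_f / 10
  = 4.5 * 5.4 * 0.72 / 10
  = 17.50 / 10
  = 1.75 ha/h


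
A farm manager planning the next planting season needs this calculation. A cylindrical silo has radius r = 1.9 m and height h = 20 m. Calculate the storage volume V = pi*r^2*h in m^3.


V = pi * r^2 * h
  = pi * 1.9^2 * 20
  = pi * 3.61 * 20
  = 226.82 m^3


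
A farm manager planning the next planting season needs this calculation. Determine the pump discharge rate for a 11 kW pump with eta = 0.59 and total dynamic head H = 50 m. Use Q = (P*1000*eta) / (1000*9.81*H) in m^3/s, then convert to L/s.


Q = (P * 1000 * eta) / (rho * g * H)
  = (11 * 1000 * 0.59) / (1000 * 9.81 * 50)
  = 6490 / 490500
  = 0.01323 m^3/s = 13.23 L/s


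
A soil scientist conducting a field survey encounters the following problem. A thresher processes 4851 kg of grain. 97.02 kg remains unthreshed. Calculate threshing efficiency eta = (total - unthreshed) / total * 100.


eta = (total - unthreshed) / total * 100
    = (4851 - 97.02) / 4851 * 100
    = 4753.98 / 4851 * 100
    = 98%


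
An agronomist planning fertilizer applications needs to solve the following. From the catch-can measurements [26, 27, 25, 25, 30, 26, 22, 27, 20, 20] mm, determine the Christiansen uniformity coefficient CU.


xbar = 248 / 10 = 24.800
sum|xi - xbar| = 24.800
CU = 100 * (1 - 24.800 / (10 * 24.800))
   = 100 * (1 - 0.1000)
   = 90%


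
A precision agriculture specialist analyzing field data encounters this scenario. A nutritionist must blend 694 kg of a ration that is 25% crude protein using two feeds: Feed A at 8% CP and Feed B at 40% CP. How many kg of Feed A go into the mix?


parts_A = CP_b - target = 40 - 25 = 15
parts_B = target - CP_a = 25 - 8 = 17
total_parts = 15 + 17 = 32
Feed A = 694 * 15 / 32 = 325.31 kg
Feed B = 694 * 17 / 32 = 368.69 kg

325.31 kg


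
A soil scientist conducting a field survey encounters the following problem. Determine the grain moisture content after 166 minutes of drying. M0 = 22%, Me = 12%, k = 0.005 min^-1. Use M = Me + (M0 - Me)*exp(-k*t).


M = Me + (M0 - Me) * e^(-k*t)
  = 12 + (22 - 12) * e^(-0.005*166)
  = 12 + 10 * e^(-0.830)
  = 12 + 10 * 0.43605
  = 12 + 4.3605
  = 16.36%


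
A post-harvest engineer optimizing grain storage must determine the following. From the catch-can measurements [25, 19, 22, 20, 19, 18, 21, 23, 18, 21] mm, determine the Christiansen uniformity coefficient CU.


xbar = 206 / 10 = 20.600
sum|xi - xbar| = 18
CU = 100 * (1 - 18 / (10 * 20.600))
   = 100 * (1 - 0.0874)
   = 91.26%


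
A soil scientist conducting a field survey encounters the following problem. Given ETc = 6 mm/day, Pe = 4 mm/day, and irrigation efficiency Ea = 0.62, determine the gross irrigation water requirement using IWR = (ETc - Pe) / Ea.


IWR = (ETc - Pe) / Ea
    = (6 - 4) / 0.62
    = 2 / 0.62
    = 3.23 mm/day


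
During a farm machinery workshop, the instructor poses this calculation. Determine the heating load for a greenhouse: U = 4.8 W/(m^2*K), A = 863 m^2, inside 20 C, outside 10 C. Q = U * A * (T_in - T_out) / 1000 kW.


dT = 20 - (10) = 10 K
Q = U * A * dT
  = 4.8 * 863 * 10
  = 41424 W = 41.42 kW


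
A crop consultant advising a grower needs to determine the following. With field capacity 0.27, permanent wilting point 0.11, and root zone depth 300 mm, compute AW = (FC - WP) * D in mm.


AW = (FC - WP) * D
   = (0.27 - 0.11) * 300
   = 0.16 * 300
   = 48 mm


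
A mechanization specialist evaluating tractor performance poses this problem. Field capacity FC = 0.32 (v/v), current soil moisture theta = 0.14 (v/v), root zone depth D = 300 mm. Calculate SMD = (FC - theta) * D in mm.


SMD = (FC - theta) * D
    = (0.32 - 0.14) * 300
    = 0.180 * 300
    = 54 mm


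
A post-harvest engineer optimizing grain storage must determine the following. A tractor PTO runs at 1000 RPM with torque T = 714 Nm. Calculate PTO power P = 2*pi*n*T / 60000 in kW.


P = 2*pi*n*T / 60000
  = 2*pi * 1000 * 714 / 60000
  = 4486194.31 / 60000
  = 74.77 kW


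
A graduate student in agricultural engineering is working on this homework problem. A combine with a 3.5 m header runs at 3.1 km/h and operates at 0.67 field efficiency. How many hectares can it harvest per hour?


C = w * v * eta_f / 10
  = 3.5 * 3.1 * 0.67 / 10
  = 7.27 / 10
  = 0.73 ha/h


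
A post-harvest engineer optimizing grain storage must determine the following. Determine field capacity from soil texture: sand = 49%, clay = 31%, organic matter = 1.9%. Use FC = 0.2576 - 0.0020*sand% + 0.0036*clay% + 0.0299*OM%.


FC = 0.2576 - 0.0020*49 + 0.0036*31 + 0.0299*1.9
   = 0.2576 - 0.0980 + 0.1116 + 0.0568
   = 0.3280


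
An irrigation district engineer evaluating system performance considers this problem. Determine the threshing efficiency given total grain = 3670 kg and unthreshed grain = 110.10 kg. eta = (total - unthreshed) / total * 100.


eta = (total - unthreshed) / total * 100
    = (3670 - 110.10) / 3670 * 100
    = 3559.90 / 3670 * 100
    = 97%


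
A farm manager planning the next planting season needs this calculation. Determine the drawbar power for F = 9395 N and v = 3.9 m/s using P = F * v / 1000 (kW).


P = F * v / 1000
  = 9395 * 3.9 / 1000
  = 36640.50 / 1000
  = 36.64 kW


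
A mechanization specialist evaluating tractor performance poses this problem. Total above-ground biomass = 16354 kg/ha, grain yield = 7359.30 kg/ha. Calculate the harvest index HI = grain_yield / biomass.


HI = grain_yield / biomass
   = 7359.30 / 16354
   = 0.45


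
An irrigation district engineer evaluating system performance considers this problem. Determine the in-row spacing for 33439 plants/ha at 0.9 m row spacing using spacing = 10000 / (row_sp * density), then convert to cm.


spacing = 10000 / (row_sp * density)
        = 10000 / (0.9 * 33439)
        = 10000 / 30095.10
        = 0.33228 m = 33.23 cm


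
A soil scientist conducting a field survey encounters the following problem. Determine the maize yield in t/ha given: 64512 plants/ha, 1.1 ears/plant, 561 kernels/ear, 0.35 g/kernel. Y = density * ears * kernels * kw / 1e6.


Y = density * ears * kernels * kw
  = 64512 * 1.1 * 561 * 0.35 g/ha
  = 13933624.32 g/ha
  = 13933.62 kg/ha = 13.93 t/ha


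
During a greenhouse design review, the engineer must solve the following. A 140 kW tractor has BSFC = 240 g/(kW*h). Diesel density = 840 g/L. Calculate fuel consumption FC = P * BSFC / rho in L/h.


FC = P * BSFC / rho_fuel
   = 140 * 240 / 840
   = 33600 / 840
   = 40 L/h


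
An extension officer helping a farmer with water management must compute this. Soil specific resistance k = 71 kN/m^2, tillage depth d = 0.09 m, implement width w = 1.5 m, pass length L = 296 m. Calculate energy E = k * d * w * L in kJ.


E = k * d * w * L
  = 71 * 0.09 * 1.5 * 296
  = 2837.16 kJ


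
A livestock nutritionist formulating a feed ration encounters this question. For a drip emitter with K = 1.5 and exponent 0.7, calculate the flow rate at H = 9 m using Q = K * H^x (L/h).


Q = K * H^x
  = 1.5 * 9^0.7
  = 1.5 * 4.6555
  = 6.98 L/h


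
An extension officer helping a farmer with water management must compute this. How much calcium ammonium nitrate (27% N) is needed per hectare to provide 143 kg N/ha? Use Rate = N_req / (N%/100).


Rate = N_required / (N_content / 100)
     = 143 / (27 / 100)
     = 143 / 0.27
     = 529.63 kg/ha


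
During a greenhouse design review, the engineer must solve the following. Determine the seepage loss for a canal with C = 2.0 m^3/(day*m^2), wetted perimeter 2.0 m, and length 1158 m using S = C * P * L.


S = C * P * L
  = 2.0 * 2.0 * 1158
  = 4632 m^3/day


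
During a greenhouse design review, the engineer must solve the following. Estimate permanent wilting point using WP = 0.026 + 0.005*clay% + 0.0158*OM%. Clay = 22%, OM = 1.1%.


WP = 0.026 + 0.005*22 + 0.0158*1.1
   = 0.026 + 0.1100 + 0.0174
   = 0.1534


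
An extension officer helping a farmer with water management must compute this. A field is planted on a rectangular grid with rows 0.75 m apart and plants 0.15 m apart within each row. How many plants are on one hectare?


D = 10000 / (row_sp * plant_sp)
  = 10000 / (0.75 * 0.15)
  = 10000 / 0.1125
  = 88888.89 plants/ha


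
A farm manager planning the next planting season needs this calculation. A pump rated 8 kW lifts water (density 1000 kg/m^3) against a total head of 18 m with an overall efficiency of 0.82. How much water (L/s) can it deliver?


Q = (P * 1000 * eta) / (rho * g * H)
  = (8 * 1000 * 0.82) / (1000 * 9.81 * 18)
  = 6560 / 176580
  = 0.03715 m^3/s = 37.15 L/s


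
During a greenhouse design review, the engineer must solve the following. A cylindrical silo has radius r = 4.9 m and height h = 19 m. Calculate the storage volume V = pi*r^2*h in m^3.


V = pi * r^2 * h
  = pi * 4.9^2 * 19
  = pi * 24.01 * 19
  = 1433.16 m^3


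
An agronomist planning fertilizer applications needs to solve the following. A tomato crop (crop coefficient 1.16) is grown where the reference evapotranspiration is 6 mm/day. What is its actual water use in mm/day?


ETc = Kc * ET0
    = 1.16 * 6
    = 6.96 mm/day


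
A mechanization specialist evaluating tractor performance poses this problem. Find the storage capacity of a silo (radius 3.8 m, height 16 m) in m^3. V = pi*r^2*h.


V = pi * r^2 * h
  = pi * 3.8^2 * 16
  = pi * 14.44 * 16
  = 725.83 m^3


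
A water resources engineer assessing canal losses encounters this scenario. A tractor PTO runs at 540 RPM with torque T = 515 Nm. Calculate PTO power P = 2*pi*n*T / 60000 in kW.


P = 2*pi*n*T / 60000
  = 2*pi * 540 * 515 / 60000
  = 1747353.83 / 60000
  = 29.12 kW


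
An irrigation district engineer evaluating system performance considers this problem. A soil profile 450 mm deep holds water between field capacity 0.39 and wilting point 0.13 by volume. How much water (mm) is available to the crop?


AW = (FC - WP) * D
   = (0.39 - 0.13) * 450
   = 0.26 * 450
   = 117 mm


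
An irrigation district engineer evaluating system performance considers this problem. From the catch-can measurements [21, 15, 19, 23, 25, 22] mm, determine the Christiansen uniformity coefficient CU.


xbar = 125 / 6 = 20.833
sum|xi - xbar| = 15.333
CU = 100 * (1 - 15.333 / (6 * 20.833))
   = 100 * (1 - 0.1227)
   = 87.73%


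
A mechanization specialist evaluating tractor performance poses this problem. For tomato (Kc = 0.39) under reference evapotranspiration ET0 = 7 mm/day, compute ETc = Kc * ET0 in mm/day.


ETc = Kc * ET0
    = 0.39 * 7
    = 2.73 mm/day


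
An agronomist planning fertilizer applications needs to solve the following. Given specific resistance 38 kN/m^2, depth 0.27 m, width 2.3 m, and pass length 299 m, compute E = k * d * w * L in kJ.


E = k * d * w * L
  = 38 * 0.27 * 2.3 * 299
  = 7055.80 kJ


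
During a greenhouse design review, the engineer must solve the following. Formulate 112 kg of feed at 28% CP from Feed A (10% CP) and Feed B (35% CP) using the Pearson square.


parts_A = CP_b - target = 35 - 28 = 7
parts_B = target - CP_a = 28 - 10 = 18
total_parts = 7 + 18 = 25
Feed A = 112 * 7 / 25 = 31.36 kg
Feed B = 112 * 18 / 25 = 80.64 kg

31.36 kg


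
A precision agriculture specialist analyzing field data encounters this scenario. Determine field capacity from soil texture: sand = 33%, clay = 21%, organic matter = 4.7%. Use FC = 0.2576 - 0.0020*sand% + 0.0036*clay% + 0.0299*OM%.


FC = 0.2576 - 0.0020*33 + 0.0036*21 + 0.0299*4.7
   = 0.2576 - 0.0660 + 0.0756 + 0.1405
   = 0.4077


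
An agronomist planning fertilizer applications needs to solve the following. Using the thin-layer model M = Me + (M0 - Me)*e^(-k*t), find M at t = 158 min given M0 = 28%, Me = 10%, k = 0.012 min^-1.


M = Me + (M0 - Me) * e^(-k*t)
  = 10 + (28 - 10) * e^(-0.012*158)
  = 10 + 18 * e^(-1.896)
  = 10 + 18 * 0.15017
  = 10 + 2.7030
  = 12.70%


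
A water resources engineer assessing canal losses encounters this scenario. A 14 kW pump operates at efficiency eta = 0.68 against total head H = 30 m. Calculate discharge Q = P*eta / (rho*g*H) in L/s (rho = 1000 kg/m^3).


Q = (P * 1000 * eta) / (rho * g * H)
  = (14 * 1000 * 0.68) / (1000 * 9.81 * 30)
  = 9520 / 294300
  = 0.03235 m^3/s = 32.35 L/s


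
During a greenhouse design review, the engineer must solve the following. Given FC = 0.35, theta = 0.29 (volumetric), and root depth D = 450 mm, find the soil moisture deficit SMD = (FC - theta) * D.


SMD = (FC - theta) * D
    = (0.35 - 0.29) * 450
    = 0.060 * 450
    = 27 mm


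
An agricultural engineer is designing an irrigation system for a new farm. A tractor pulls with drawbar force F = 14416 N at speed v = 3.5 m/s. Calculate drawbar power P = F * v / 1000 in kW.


P = F * v / 1000
  = 14416 * 3.5 / 1000
  = 50456 / 1000
  = 50.46 kW


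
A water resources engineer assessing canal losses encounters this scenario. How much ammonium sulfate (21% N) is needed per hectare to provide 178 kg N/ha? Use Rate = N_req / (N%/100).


Rate = N_required / (N_content / 100)
     = 178 / (21 / 100)
     = 178 / 0.21
     = 847.62 kg/ha


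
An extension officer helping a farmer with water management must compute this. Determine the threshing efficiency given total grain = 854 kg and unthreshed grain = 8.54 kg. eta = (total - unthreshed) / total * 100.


eta = (total - unthreshed) / total * 100
    = (854 - 8.54) / 854 * 100
    = 845.46 / 854 * 100
    = 99%


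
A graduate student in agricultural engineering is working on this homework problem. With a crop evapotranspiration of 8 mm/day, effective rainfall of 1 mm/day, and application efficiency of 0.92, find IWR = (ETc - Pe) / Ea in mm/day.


IWR = (ETc - Pe) / Ea
    = (8 - 1) / 0.92
    = 7 / 0.92
    = 7.61 mm/day


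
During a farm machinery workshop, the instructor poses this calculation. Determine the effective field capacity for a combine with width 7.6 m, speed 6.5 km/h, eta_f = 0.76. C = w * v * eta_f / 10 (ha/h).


C = w * v * eta_f / 10
  = 7.6 * 6.5 * 0.76 / 10
  = 37.54 / 10
  = 3.75 ha/h
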